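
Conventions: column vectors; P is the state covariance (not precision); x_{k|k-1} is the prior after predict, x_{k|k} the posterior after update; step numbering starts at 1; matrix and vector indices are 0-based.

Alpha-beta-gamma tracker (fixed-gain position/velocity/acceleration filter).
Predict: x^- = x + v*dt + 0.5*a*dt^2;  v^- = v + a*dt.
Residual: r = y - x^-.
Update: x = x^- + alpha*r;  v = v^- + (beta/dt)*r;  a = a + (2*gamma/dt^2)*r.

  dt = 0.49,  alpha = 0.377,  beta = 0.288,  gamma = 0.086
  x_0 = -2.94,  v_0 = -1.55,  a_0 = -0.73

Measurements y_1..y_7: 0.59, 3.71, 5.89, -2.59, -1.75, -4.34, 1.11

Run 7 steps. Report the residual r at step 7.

step 1: x_pred=-3.7871  r=4.3771  x^+=-2.1370  v^+=0.6650  a^+=2.4056
step 2: x_pred=-1.5223  r=5.2323  x^+=0.4503  v^+=4.9191  a^+=6.1539
step 3: x_pred=3.5994  r=2.2906  x^+=4.4629  v^+=9.2808  a^+=7.7948
step 4: x_pred=9.9463  r=-12.5363  x^+=5.2201  v^+=5.7320  a^+=-1.1858
step 5: x_pred=7.8864  r=-9.6364  x^+=4.2535  v^+=-0.5129  a^+=-8.0890
step 6: x_pred=3.0311  r=-7.3711  x^+=0.2522  v^+=-8.8089  a^+=-13.3694
step 7: x_pred=-5.6692  r=6.7792  x^+=-3.1134  v^+=-11.3755  a^+=-8.5130

resid = 6.7792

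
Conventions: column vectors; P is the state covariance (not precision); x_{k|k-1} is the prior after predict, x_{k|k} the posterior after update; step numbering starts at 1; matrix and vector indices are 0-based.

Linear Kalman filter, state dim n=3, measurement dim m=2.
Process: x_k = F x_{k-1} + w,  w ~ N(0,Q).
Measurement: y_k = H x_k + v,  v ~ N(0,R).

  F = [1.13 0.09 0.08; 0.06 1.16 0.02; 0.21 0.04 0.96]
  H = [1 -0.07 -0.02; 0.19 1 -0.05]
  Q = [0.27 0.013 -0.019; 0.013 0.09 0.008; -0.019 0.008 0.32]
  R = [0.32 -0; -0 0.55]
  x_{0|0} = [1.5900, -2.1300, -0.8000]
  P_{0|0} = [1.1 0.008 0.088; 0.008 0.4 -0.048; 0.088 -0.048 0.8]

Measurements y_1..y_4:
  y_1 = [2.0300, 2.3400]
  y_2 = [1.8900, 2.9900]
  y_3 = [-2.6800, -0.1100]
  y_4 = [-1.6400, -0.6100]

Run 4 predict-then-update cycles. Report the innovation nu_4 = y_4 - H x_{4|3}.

innov = [-0.6894, -1.2384]

step 1: x^-=[1.5410, -2.3914, -0.5193]  P^-=[1.6998 0.1390 0.3981; 0.1390 0.6316 0.0097; 0.3981 0.0097 1.1384]  S=[1.9880 0.3955; 0.3955 1.2901]  K=[0.8285 0.0887; -0.0573 0.5272; 0.1960 -0.0381]  nu=[0.3112, 4.4126]  x^+=[2.1902, -0.0827, -0.6263]  P^+=[0.2670 0.0023 0.0852; 0.0023 0.2904 0.0162; 0.0852 0.0162 1.0660]
step 2: x^-=[2.4174, 0.0230, -0.1446]  P^-=[0.6362 0.0700 0.2227; 0.0700 0.4834 0.0692; 0.2227 0.0692 1.3503]  S=[0.9406 0.1444; 0.1444 1.0752]  K=[0.6543 0.0794; -0.0341 0.4633; 0.2008 0.0139]  nu=[-0.5287, 2.5005]  x^+=[2.2699, 1.1995, -0.2159]  P^+=[0.2118 0.0081 0.0943; 0.0081 0.2560 0.0553; 0.0943 0.0553 1.3114]
step 3: x^-=[2.6557, 1.5233, 0.3174]  P^-=[0.5704 0.0747 0.2423; 0.0747 0.4397 0.1172; 0.2423 0.1172 1.5807]  S=[0.8734 0.1379; 0.1379 1.0263]  K=[0.6286 0.0821; -0.0218 0.4395; 0.2236 0.0520]  nu=[-5.2227, -2.1220]  x^+=[-0.8016, 0.7046, -0.9608]  P^+=[0.2041 0.0118 0.1081; 0.0118 0.2437 0.0846; 0.1081 0.0846 1.5311]
step 4: x^-=[-0.9193, 0.7500, -1.0626]  P^-=[0.5656 0.0812 0.2753; 0.0812 0.4251 0.1551; 0.2753 0.1551 1.7907]  S=[0.8665 0.1422; 0.1422 1.0101]  K=[0.6259 0.0850; -0.0149 0.4305; 0.2505 0.0815]  nu=[-0.6894, -1.2384]  x^+=[-1.4561, 0.2270, -1.3362]  P^+=[0.2037 0.0142 0.1222; 0.0142 0.2395 0.1078; 0.1222 0.1078 1.7238]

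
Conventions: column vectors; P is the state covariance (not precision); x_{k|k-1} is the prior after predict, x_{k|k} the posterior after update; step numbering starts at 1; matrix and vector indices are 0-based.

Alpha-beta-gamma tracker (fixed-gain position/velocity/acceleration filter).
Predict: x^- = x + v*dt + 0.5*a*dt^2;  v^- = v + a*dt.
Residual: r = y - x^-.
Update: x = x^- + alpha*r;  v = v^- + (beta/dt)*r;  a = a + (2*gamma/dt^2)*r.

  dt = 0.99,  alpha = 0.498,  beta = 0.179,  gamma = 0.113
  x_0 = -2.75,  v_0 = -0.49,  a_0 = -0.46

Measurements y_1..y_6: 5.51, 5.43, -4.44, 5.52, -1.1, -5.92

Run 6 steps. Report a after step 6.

step 1: x_pred=-3.4605  r=8.9705  x^+=1.0068  v^+=0.6765  a^+=1.6085
step 2: x_pred=2.4648  r=2.9652  x^+=3.9415  v^+=2.8051  a^+=2.2922
step 3: x_pred=7.8418  r=-12.2818  x^+=1.7255  v^+=2.8537  a^+=-0.5398
step 4: x_pred=4.2862  r=1.2338  x^+=4.9006  v^+=2.5424  a^+=-0.2553
step 5: x_pred=7.2925  r=-8.3925  x^+=3.1130  v^+=0.7722  a^+=-2.1905
step 6: x_pred=2.8041  r=-8.7241  x^+=-1.5405  v^+=-2.9738  a^+=-4.2022

a_post = -4.2022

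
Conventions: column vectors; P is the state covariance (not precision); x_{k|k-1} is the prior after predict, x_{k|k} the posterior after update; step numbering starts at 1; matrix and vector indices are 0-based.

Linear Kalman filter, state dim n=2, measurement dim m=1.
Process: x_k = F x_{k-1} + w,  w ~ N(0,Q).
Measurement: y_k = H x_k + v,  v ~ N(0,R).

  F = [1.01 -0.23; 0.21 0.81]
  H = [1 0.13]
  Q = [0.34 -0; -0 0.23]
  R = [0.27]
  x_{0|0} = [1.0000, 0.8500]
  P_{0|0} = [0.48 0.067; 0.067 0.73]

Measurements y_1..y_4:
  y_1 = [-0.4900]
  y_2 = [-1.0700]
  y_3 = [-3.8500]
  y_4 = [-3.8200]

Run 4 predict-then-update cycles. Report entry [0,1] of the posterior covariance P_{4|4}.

P_post[0,1] = -0.1062

step 1: x^-=[0.8145, 0.8985]  P^-=[0.8371 0.0174; 0.0174 0.7529]  S=[1.1244]  K=[0.7465; 0.1025]  nu=[-1.4213]  x^+=[-0.2466, 0.7528]  P^+=[0.2105 -0.0687; -0.0687 0.7411]
step 2: x^-=[-0.4222, 0.5580]  P^-=[0.6258 -0.1463; -0.1463 0.7022]  S=[0.8697]  K=[0.6978; -0.0632]  nu=[-0.7204]  x^+=[-0.9248, 0.6035]  P^+=[0.2024 -0.1079; -0.1079 0.6987]
step 3: x^-=[-1.0729, 0.2947]  P^-=[0.6336 -0.1703; -0.1703 0.6606]  S=[0.8705]  K=[0.7024; -0.0970]  nu=[-2.8154]  x^+=[-3.0505, 0.5677]  P^+=[0.2041 -0.1110; -0.1110 0.6524]
step 4: x^-=[-3.2116, -0.1808]  P^-=[0.6343 -0.1637; -0.1637 0.6293]  S=[0.8723]  K=[0.7027; -0.0939]  nu=[-0.5849]  x^+=[-3.6226, -0.1259]  P^+=[0.2035 -0.1062; -0.1062 0.6216]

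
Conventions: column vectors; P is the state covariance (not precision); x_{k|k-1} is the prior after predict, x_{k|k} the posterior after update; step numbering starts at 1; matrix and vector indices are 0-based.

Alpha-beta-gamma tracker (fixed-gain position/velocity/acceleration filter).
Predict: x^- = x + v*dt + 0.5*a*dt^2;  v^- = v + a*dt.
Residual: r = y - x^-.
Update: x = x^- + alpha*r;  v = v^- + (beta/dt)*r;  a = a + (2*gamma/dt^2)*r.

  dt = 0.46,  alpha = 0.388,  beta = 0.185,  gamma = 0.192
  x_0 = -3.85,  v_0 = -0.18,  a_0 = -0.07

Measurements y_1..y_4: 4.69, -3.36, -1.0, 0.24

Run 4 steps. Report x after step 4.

x_post = 3.4784

step 1: x_pred=-3.9402  r=8.6302  x^+=-0.5917  v^+=3.2586  a^+=15.5916
step 2: x_pred=2.5569  r=-5.9169  x^+=0.2611  v^+=8.0512  a^+=4.8540
step 3: x_pred=4.4782  r=-5.4782  x^+=2.3527  v^+=8.0808  a^+=-5.0876
step 4: x_pred=5.5316  r=-5.2916  x^+=3.4784  v^+=3.6124  a^+=-14.6905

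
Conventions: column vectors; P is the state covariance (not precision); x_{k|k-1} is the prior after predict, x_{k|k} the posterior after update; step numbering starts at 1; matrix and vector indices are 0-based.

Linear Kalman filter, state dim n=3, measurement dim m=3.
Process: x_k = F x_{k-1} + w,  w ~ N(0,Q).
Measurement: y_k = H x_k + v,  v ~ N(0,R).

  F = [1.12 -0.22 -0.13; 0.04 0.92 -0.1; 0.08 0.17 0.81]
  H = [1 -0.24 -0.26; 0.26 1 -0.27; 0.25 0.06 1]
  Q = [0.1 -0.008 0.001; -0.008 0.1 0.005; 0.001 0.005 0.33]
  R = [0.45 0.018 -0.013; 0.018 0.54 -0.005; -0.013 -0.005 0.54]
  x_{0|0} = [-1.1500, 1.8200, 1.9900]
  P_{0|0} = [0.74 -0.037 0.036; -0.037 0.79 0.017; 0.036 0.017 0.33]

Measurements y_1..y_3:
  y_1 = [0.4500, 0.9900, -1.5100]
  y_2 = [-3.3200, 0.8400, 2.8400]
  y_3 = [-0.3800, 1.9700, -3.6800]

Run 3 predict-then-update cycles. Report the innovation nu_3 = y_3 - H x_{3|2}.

step 1: x^-=[-1.9471, 1.4294, 1.8293]  P^-=[1.0808 -0.1741 0.0255; -0.1741 0.7670 0.1145; 0.0255 0.1145 0.5824]  S=[1.6990 -0.0384 0.0893; -0.0384 1.2666 0.0253; 0.0893 0.0253 1.2140]  K=[0.6493 0.0949 0.1852; -0.2216 0.5367 0.1015; -0.1175 -0.0421 0.5002]  nu=[3.2158, 0.5608, -2.9383]  x^+=[-0.3502, 0.7197, -0.0420]  P^+=[0.2939 -0.0095 0.0182; -0.0095 0.2984 0.0395; 0.0182 0.0395 0.2649]
step 2: x^-=[-0.5452, 0.6523, 0.0603]  P^-=[0.4892 -0.0675 -0.0049; -0.0675 0.3476 0.0596; -0.0049 0.0596 0.5273]  S=[1.0373 0.0256 -0.0526; 0.0256 0.8926 -0.0550; -0.0526 -0.0550 1.1018]  K=[0.4935 0.0623 0.1295; -0.1658 0.3607 0.0678; -0.1253 -0.0616 0.4716]  nu=[-2.6026, 0.3457, 2.8768]  x^+=[-1.4355, 1.4036, 1.7219]  P^+=[0.2207 -0.0131 0.0088; -0.0131 0.2025 0.0281; 0.0088 0.0281 0.2527]
step 3: x^-=[-2.1404, 1.0617, 1.5185]  P^-=[0.3964 -0.0530 -0.0134; -0.0530 0.2680 0.0365; -0.0134 0.0365 0.5116]  S=[0.9334 0.0403 -0.0726; 0.0403 0.8267 -0.0820; -0.0726 -0.0820 1.0734]  K=[0.4484 0.0541 0.1114; -0.1453 0.3077 0.0503; -0.1271 -0.0752 0.4612]  nu=[2.4100, 1.8748, -4.7271]  x^+=[-1.4848, 1.0506, -1.1088]  P^+=[0.1993 -0.0137 0.0050; -0.0137 0.1724 0.0206; 0.0050 0.0206 0.2486]

innov = [2.4100, 1.8748, -4.7271]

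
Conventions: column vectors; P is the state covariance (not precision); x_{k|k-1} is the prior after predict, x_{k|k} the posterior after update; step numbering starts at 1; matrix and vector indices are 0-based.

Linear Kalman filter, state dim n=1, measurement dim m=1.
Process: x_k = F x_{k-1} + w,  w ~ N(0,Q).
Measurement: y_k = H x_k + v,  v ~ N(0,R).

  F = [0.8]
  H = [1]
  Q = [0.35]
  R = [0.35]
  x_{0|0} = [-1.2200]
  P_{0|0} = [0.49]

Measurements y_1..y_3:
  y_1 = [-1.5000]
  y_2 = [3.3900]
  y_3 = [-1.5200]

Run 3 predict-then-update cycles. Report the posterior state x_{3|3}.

x_post = [-0.3573]

step 1: x^-=[-0.9760]  P^-=[0.6636]  S=[1.0136]  K=[0.6547]  nu=[-0.5240]  x^+=[-1.3191]  P^+=[0.2291]
step 2: x^-=[-1.0552]  P^-=[0.4967]  S=[0.8467]  K=[0.5866]  nu=[4.4452]  x^+=[1.5524]  P^+=[0.2053]
step 3: x^-=[1.2419]  P^-=[0.4814]  S=[0.8314]  K=[0.5790]  nu=[-2.7619]  x^+=[-0.3573]  P^+=[0.2027]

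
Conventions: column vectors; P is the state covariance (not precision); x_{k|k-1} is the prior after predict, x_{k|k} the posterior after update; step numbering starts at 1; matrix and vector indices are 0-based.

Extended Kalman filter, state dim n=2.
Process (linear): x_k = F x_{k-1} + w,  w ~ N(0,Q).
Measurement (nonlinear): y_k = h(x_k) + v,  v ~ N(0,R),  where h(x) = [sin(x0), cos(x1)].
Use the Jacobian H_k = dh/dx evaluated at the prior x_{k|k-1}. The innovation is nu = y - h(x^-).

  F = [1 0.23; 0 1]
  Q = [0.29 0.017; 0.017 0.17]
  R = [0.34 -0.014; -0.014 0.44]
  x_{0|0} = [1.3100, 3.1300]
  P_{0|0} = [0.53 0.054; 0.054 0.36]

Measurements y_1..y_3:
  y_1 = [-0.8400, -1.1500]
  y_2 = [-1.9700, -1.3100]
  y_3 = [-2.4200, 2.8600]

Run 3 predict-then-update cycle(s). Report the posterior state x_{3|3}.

x_post = [4.6542, 4.8466]

step 1: x^-=[2.0299, 3.1300]  P^-=[0.8639 0.1538; 0.1538 0.5300]  H_jac=[-0.4431 0.0000; 0.0000 -0.0116]  S=[0.5096 -0.0132; -0.0132 0.4401]  K=[-0.7518 -0.0266; -0.1342 -0.0180]  nu=[-1.7365, -0.1501]  x^+=[3.3394, 3.3657]  P^+=[0.5760 0.1024; 0.1024 0.5207]
step 2: x^-=[4.1136, 3.3657]  P^-=[0.9407 0.2392; 0.2392 0.6907]  H_jac=[-0.5637 0.0000; 0.0000 0.2223]  S=[0.6389 -0.0440; -0.0440 0.4741]  K=[-0.8275 0.0354; -0.1899 0.3062]  nu=[-1.1440, -0.3350]  x^+=[5.0484, 3.4804]  P^+=[0.5000 0.1222; 0.1222 0.6181]
step 3: x^-=[5.8489, 3.4804]  P^-=[0.8789 0.2813; 0.2813 0.7881]  H_jac=[0.9072 0.0000; 0.0000 0.3324]  S=[1.0633 0.0708; 0.0708 0.5271]  K=[0.7447 0.0773; 0.2088 0.4690]  nu=[-1.9992, 3.8031]  x^+=[4.6542, 4.8466]  P^+=[0.2779 0.0710; 0.0710 0.6120]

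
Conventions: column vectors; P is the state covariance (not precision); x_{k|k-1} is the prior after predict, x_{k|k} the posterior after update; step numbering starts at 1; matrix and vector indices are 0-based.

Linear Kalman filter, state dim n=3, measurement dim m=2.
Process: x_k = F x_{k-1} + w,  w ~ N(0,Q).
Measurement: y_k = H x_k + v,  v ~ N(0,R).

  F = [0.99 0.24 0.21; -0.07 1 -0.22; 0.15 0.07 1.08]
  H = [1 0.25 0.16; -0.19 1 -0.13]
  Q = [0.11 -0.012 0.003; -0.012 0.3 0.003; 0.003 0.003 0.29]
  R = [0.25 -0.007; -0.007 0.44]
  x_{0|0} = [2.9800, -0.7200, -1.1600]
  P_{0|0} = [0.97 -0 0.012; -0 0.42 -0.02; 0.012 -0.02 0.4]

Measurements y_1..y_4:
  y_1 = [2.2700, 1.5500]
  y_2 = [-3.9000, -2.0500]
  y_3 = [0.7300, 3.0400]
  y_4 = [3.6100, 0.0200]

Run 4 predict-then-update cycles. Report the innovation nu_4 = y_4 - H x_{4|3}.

innov = [4.2242, -2.4593]

step 1: x^-=[2.5338, -0.6734, -0.8562]  P^-=[1.1055 -0.0028 0.2526; -0.0028 0.7533 -0.0954; 0.2526 -0.0954 0.7813]  S=[1.4943 -0.1004; -0.1004 1.2848]  K=[0.7575 -0.1321; 0.1548 0.6085; 0.2251 -0.1731]  nu=[0.0415, 2.5935]  x^+=[2.2227, 0.9111, -1.2958]  P^+=[0.2056 -0.0306 -0.0477; -0.0306 0.2607 -0.0011; -0.0477 -0.0011 0.6593]
step 2: x^-=[2.1470, 1.0406, -1.0023]  P^-=[0.3211 -0.0130 0.1314; -0.0130 0.5969 -0.1380; 0.1314 -0.1380 1.0486]  S=[0.6598 0.0084; 0.0084 1.1135]  K=[0.5147 -0.0856; 0.1660 0.5531; 0.4046 -0.2718]  nu=[-6.1468, -2.8130]  x^+=[-0.7759, -1.5359, -2.7247]  P^+=[0.1389 -0.0189 -0.0305; -0.0189 0.2365 -0.0164; -0.0305 -0.0164 0.8602]
step 3: x^-=[-1.7090, -0.8822, -3.1666]  P^-=[0.2744 -0.0185 0.1827; -0.0185 0.5877 -0.2032; 0.1827 -0.2032 1.2849]  S=[0.6270 -0.0117; -0.0117 1.1282]  K=[0.4754 -0.0787; 0.1633 0.5492; 0.5316 -0.3534]  nu=[3.1662, 3.1858]  x^+=[-0.4544, 1.3844, -2.6092]  P^+=[0.1248 -0.0155 -0.0096; -0.0155 0.2329 -0.0359; -0.0096 -0.0359 0.9624]
step 4: x^-=[-0.6655, 1.9903, -2.7892]  P^-=[0.2732 -0.0277 0.2217; -0.0277 0.5977 -0.2501; 0.2217 -0.2501 1.4076]  S=[0.6337 -0.0326; -0.0326 1.1579]  K=[0.4721 -0.0804; 0.1574 0.5533; 0.5863 -0.3939]  nu=[4.2242, -2.4593]  x^+=[1.5262, 1.2945, 0.6562]  P^+=[0.1221 -0.0152 0.0020; -0.0152 0.2333 -0.0477; 0.0020 -0.0477 0.9951]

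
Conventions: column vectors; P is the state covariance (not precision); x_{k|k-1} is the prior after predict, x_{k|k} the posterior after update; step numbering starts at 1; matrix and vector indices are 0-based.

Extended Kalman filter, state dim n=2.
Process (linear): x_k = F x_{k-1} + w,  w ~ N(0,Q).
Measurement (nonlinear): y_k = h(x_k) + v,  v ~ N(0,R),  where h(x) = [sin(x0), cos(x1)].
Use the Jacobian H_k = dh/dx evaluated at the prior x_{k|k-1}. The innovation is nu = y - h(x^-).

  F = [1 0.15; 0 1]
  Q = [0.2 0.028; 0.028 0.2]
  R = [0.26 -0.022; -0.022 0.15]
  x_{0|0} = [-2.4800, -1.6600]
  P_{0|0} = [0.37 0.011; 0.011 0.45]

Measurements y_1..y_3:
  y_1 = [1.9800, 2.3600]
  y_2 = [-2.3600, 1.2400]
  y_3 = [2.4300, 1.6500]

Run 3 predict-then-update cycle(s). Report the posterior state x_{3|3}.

step 1: x^-=[-2.7290, -1.6600]  P^-=[0.5834 0.1065; 0.1065 0.6500]  H_jac=[-0.9161 0.0000; 0.0000 0.9960]  S=[0.7496 -0.1192; -0.1192 0.7948]  K=[-0.7087 0.0272; -0.0007 0.8144]  nu=[2.3810, 2.4491]  x^+=[-4.3497, 0.3330]  P^+=[0.2018 0.0197; 0.0197 0.1227]
step 2: x^-=[-4.2997, 0.3330]  P^-=[0.4105 0.0661; 0.0661 0.3227]  H_jac=[-0.4010 0.0000; 0.0000 -0.3269]  S=[0.3260 -0.0133; -0.0133 0.1845]  K=[-0.5112 -0.1541; -0.1051 -0.5793]  nu=[-3.2761, 0.2949]  x^+=[-2.6704, 0.5063]  P^+=[0.3230 0.0363; 0.0363 0.2588]
step 3: x^-=[-2.5945, 0.5063]  P^-=[0.5397 0.1031; 0.1031 0.4588]  H_jac=[-0.8540 0.0000; 0.0000 -0.4849]  S=[0.6536 0.0207; 0.0207 0.2579]  K=[-0.7008 -0.1377; -0.1077 -0.8540]  nu=[2.9502, 0.7755]  x^+=[-4.7687, -0.4737]  P^+=[0.2098 0.0108; 0.0108 0.2593]

x_post = [-4.7687, -0.4737]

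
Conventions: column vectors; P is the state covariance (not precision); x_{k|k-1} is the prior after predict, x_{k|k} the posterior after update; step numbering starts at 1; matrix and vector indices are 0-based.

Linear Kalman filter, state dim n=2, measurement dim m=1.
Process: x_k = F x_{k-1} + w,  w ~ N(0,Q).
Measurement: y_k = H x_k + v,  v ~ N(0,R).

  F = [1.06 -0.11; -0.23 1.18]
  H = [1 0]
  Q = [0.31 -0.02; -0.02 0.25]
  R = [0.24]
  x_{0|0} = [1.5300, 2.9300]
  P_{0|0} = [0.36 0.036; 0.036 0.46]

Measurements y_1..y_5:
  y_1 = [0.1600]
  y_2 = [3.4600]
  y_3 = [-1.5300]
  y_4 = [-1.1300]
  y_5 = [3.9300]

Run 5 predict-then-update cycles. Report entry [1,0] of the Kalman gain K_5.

step 1: x^-=[1.2995, 3.1055]  P^-=[0.7117 -0.1215; -0.1215 0.8900]  S=[0.9517]  K=[0.7478; -0.1277]  nu=[-1.1395]  x^+=[0.4474, 3.2510]  P^+=[0.1795 -0.0307; -0.0307 0.8745]
step 2: x^-=[0.1166, 3.7333]  P^-=[0.5294 -0.2164; -0.2164 1.4938]  S=[0.7694]  K=[0.6881; -0.2812]  nu=[3.3434]  x^+=[2.4171, 2.7930]  P^+=[0.1651 -0.0675; -0.0675 1.4329]
step 3: x^-=[2.2549, 2.7399]  P^-=[0.5286 -0.3324; -0.3324 2.2906]  S=[0.7686]  K=[0.6878; -0.4324]  nu=[-3.7849]  x^+=[-0.3482, 4.3766]  P^+=[0.1651 -0.1038; -0.1038 2.1468]
step 4: x^-=[-0.8505, 5.2445]  P^-=[0.5456 -0.4713; -0.4713 3.3043]  S=[0.7856]  K=[0.6945; -0.5999]  nu=[-0.2795]  x^+=[-1.0446, 5.4121]  P^+=[0.1667 -0.1440; -0.1440 3.0215]
step 5: x^-=[-1.7026, 6.6266]  P^-=[0.5674 -0.6366; -0.6366 4.5441]  S=[0.8074]  K=[0.7028; -0.7884]  nu=[5.6326]  x^+=[2.2557, 2.1858]  P^+=[0.1687 -0.1892; -0.1892 4.0423]

K[1,0] = -0.7884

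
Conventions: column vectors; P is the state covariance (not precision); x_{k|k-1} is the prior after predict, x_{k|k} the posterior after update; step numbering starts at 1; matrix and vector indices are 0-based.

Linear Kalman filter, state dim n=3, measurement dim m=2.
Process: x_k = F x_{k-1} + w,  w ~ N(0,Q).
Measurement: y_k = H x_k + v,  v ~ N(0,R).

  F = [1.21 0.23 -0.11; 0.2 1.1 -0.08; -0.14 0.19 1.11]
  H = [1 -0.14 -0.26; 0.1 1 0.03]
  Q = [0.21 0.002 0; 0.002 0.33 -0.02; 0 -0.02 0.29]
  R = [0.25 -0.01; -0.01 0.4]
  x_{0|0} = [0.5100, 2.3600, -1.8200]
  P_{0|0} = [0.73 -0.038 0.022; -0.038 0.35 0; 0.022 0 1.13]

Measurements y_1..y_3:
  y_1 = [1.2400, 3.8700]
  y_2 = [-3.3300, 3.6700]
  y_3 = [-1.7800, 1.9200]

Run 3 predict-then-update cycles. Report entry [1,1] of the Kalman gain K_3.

K[1,1] = 0.6142

step 1: x^-=[1.3601, 2.8436, -1.6432]  P^-=[1.2840 0.2222 -0.2240; 0.2222 0.7725 -0.0581; -0.2240 -0.0581 1.7044]  S=[1.7143 0.2305; 0.2305 1.2265]  K=[0.7459 0.1402; -0.0119 0.6488; -0.3911 0.0496]  nu=[-0.1492, 0.9397]  x^+=[1.3805, 3.4550, -1.5383]  P^+=[0.2578 0.0147 0.2717; 0.0147 0.2596 -0.0469; 0.2717 -0.0469 1.4482]
step 2: x^-=[2.6343, 4.1997, -1.2443]  P^-=[0.5569 0.1373 0.1519; 0.1373 0.6697 -0.0964; 0.1519 -0.0964 1.9837]  S=[0.8297 0.0979; 0.0979 1.0996]  K=[0.5854 0.1275; 0.0098 0.6180; -0.4244 0.0180]  nu=[-5.6999, -0.7558]  x^+=[-0.7988, 3.6770, 1.1613]  P^+=[0.2401 0.0104 0.3598; 0.0104 0.2485 -0.0796; 0.3598 -0.0796 1.8354]
step 3: x^-=[-0.2486, 3.7920, 2.0995]  P^-=[0.5108 0.1217 0.2182; 0.1217 0.6590 -0.1510; 0.2182 -0.1510 2.4191]  S=[0.7787 0.0907; 0.0907 1.0829]  K=[0.5473 0.1198; 0.0167 0.6142; -0.4991 -0.0105]  nu=[-0.4546, -1.9102]  x^+=[-0.7262, 2.6112, 2.3465]  P^+=[0.2502 0.0043 0.4382; 0.0043 0.2484 -0.1098; 0.4382 -0.1098 2.2241]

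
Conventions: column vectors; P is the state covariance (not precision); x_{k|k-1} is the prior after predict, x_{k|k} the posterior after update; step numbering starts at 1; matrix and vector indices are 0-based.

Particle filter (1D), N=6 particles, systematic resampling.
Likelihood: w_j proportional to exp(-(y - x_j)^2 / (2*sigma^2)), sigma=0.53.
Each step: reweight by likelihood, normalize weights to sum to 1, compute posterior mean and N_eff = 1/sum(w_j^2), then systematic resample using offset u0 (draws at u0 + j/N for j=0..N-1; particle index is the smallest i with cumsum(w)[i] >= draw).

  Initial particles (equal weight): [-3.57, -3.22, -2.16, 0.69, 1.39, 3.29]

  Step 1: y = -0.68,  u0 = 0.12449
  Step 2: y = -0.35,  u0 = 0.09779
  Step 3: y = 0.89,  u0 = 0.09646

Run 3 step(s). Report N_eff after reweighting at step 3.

step 1: w=[0.0000, 0.0002, 0.3608, 0.6304, 0.0087, 0.0000]  mean=-0.3329  Neff=1.8954  idx=[2, 2, 3, 3, 3, 3]
step 2: w=[0.0050, 0.0050, 0.2475, 0.2475, 0.2475, 0.2475]  mean=0.6616  Neff=4.0800  idx=[2, 3, 3, 4, 5, 5]
step 3: w=[0.1667, 0.1667, 0.1667, 0.1667, 0.1667, 0.1667]  mean=0.6900  Neff=6.0000  idx=[0, 1, 2, 3, 4, 5]

N_eff = 6.0000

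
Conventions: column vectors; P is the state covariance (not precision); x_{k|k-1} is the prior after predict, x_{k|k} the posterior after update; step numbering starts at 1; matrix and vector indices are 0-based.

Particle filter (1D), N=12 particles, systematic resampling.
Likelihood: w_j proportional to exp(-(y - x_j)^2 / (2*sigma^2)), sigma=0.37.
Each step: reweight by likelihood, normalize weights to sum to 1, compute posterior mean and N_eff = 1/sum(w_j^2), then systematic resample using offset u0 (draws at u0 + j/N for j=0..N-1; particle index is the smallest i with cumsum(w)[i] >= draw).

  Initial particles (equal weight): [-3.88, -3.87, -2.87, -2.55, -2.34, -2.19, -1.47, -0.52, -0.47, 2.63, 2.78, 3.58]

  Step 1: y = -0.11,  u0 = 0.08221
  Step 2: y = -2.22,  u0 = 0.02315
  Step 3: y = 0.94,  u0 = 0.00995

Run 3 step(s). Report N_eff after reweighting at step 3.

N_eff = 11.2187

step 1: w=[0.0000, 0.0000, 0.0000, 0.0000, 0.0000, 0.0000, 0.0010, 0.4644, 0.5346, 0.0000, 0.0000, 0.0000]  mean=-0.4942  Neff=1.9942  idx=[7, 7, 7, 7, 7, 8, 8, 8, 8, 8, 8, 8]
step 2: w=[0.1146, 0.1146, 0.1146, 0.1146, 0.1146, 0.0610, 0.0610, 0.0610, 0.0610, 0.0610, 0.0610, 0.0610]  mean=-0.4986  Neff=10.9053  idx=[0, 0, 1, 2, 3, 3, 4, 5, 6, 8, 9, 11]
step 3: w=[0.0647, 0.0647, 0.0647, 0.0647, 0.0647, 0.0647, 0.0647, 0.1094, 0.1094, 0.1094, 0.1094, 0.1094]  mean=-0.4927  Neff=11.2187  idx=[0, 1, 2, 4, 5, 6, 7, 8, 9, 9, 10, 11]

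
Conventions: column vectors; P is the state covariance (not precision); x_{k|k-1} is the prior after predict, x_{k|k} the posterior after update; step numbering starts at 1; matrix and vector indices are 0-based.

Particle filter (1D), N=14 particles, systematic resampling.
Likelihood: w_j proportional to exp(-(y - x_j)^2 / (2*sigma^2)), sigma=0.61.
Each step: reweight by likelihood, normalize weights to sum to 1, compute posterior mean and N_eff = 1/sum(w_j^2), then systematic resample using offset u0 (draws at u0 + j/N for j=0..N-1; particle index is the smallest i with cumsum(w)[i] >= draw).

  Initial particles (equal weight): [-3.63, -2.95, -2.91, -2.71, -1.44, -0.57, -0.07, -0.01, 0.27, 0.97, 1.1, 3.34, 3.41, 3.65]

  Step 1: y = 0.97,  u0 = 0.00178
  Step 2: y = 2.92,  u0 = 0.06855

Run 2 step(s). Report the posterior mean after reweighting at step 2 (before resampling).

post_mean = 1.0471

step 1: w=[0.0000, 0.0000, 0.0000, 0.0000, 0.0001, 0.0136, 0.0767, 0.0903, 0.1699, 0.3282, 0.3208, 0.0002, 0.0001, 0.0000]  mean=0.7040  Neff=3.9407  idx=[5, 6, 7, 8, 8, 9, 9, 9, 9, 9, 10, 10, 10, 10]
step 2: w=[0.0000, 0.0001, 0.0001, 0.0010, 0.0010, 0.0784, 0.0784, 0.0784, 0.0784, 0.0784, 0.1514, 0.1514, 0.1514, 0.1514]  mean=1.0471  Neff=8.1653  idx=[5, 6, 7, 8, 9, 10, 10, 11, 11, 12, 12, 13, 13, 13]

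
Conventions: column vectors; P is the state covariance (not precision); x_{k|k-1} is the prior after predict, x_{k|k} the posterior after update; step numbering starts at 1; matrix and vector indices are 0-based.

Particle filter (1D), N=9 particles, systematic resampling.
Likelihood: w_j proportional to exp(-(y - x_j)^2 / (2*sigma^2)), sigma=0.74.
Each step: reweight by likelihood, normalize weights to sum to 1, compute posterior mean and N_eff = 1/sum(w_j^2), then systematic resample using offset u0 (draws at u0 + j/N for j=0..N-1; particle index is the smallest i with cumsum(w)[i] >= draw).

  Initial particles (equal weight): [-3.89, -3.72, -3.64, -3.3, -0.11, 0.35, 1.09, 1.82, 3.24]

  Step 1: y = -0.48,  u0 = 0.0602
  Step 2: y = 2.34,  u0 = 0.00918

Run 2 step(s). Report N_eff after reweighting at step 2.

step 1: w=[0.0000, 0.0000, 0.0001, 0.0005, 0.5769, 0.3485, 0.0689, 0.0052, 0.0000]  mean=0.1411  Neff=2.1788  idx=[4, 4, 4, 4, 4, 5, 5, 5, 6]
step 2: w=[0.0122, 0.0122, 0.0122, 0.0122, 0.0122, 0.0787, 0.0787, 0.0787, 0.7028]  mean=0.8421  Neff=1.9481  idx=[0, 5, 7, 8, 8, 8, 8, 8, 8]

N_eff = 1.9481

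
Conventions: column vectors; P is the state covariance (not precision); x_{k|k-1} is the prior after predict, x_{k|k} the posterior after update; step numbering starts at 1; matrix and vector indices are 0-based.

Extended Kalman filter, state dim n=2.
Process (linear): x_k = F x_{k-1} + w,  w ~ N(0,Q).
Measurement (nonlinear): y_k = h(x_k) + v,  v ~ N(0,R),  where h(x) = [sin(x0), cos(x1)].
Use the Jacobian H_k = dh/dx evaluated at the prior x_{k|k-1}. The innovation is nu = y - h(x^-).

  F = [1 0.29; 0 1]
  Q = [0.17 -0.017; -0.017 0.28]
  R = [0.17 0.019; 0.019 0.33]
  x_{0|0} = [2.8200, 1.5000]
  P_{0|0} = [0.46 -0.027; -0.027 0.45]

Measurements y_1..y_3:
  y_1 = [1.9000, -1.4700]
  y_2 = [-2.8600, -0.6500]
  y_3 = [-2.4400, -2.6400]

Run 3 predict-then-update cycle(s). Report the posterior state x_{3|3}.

x_post = [4.4261, 3.4039]

step 1: x^-=[3.2550, 1.5000]  P^-=[0.6522 0.0865; 0.0865 0.7300]  H_jac=[-0.9936 0.0000; 0.0000 -0.9975]  S=[0.8138 0.1047; 0.1047 1.0563]  K=[-0.7959 -0.0028; -0.0171 -0.6876]  nu=[2.0132, -1.5407]  x^+=[1.6571, 2.5250]  P^+=[0.1362 0.0161; 0.0161 0.2278]
step 2: x^-=[2.3893, 2.5250]  P^-=[0.3347 0.0651; 0.0651 0.5078]  H_jac=[-0.7301 0.0000; 0.0000 -0.5783]  S=[0.3484 0.0465; 0.0465 0.4998]  K=[-0.7000 -0.0102; -0.0588 -0.5821]  nu=[-3.5433, 0.1659]  x^+=[4.8680, 2.6369]  P^+=[0.1633 0.0288; 0.0288 0.3341]
step 3: x^-=[5.6327, 2.6369]  P^-=[0.3781 0.1087; 0.1087 0.6141]  H_jac=[0.7958 0.0000; 0.0000 -0.4835]  S=[0.4094 -0.0228; -0.0228 0.4736]  K=[0.7306 -0.0758; 0.1768 -0.6185]  nu=[-1.8344, -1.7647]  x^+=[4.4261, 3.4039]  P^+=[0.1543 0.0230; 0.0230 0.4151]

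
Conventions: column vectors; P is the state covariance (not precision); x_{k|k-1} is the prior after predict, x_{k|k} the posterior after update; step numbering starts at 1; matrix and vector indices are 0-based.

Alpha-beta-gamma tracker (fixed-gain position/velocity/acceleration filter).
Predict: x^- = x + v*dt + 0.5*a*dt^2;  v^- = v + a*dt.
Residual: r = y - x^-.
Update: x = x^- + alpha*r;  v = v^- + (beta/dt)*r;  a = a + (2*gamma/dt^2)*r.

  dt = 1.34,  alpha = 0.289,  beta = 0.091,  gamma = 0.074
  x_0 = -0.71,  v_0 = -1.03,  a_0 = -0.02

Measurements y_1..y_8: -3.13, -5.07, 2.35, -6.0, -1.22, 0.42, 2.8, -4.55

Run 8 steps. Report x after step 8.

x_post = 3.5381

step 1: x_pred=-2.1082  r=-1.0218  x^+=-2.4035  v^+=-1.1262  a^+=-0.1042
step 2: x_pred=-4.0061  r=-1.0639  x^+=-4.3136  v^+=-1.3381  a^+=-0.1919
step 3: x_pred=-6.2790  r=8.6290  x^+=-3.7852  v^+=-1.0093  a^+=0.5193
step 4: x_pred=-4.6714  r=-1.3286  x^+=-5.0553  v^+=-0.4036  a^+=0.4098
step 5: x_pred=-5.2282  r=4.0082  x^+=-4.0699  v^+=0.4177  a^+=0.7402
step 6: x_pred=-2.8456  r=3.2656  x^+=-1.9018  v^+=1.6313  a^+=1.0093
step 7: x_pred=1.1904  r=1.6096  x^+=1.6556  v^+=3.0932  a^+=1.1420
step 8: x_pred=6.8257  r=-11.3757  x^+=3.5381  v^+=3.8509  a^+=0.2044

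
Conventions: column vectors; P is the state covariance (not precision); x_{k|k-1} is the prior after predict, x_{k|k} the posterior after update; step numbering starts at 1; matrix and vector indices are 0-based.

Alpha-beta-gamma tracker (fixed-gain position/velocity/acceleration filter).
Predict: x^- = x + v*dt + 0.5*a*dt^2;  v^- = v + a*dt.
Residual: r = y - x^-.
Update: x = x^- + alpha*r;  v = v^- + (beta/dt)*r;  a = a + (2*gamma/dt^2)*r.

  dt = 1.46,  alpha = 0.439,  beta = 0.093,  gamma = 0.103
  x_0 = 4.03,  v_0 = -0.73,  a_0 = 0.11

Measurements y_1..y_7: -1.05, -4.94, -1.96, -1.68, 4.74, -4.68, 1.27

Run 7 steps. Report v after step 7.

v_post = 2.7853

step 1: x_pred=3.0814  r=-4.1314  x^+=1.2677  v^+=-0.8326  a^+=-0.2893
step 2: x_pred=-0.2561  r=-4.6839  x^+=-2.3123  v^+=-1.5533  a^+=-0.7419
step 3: x_pred=-5.3708  r=3.4108  x^+=-3.8735  v^+=-2.4192  a^+=-0.4123
step 4: x_pred=-7.8449  r=6.1649  x^+=-5.1385  v^+=-2.6284  a^+=0.1835
step 5: x_pred=-8.7805  r=13.5205  x^+=-2.8450  v^+=-1.4993  a^+=1.4901
step 6: x_pred=-3.4458  r=-1.2342  x^+=-3.9876  v^+=0.5976  a^+=1.3709
step 7: x_pred=-1.6540  r=2.9240  x^+=-0.3704  v^+=2.7853  a^+=1.6534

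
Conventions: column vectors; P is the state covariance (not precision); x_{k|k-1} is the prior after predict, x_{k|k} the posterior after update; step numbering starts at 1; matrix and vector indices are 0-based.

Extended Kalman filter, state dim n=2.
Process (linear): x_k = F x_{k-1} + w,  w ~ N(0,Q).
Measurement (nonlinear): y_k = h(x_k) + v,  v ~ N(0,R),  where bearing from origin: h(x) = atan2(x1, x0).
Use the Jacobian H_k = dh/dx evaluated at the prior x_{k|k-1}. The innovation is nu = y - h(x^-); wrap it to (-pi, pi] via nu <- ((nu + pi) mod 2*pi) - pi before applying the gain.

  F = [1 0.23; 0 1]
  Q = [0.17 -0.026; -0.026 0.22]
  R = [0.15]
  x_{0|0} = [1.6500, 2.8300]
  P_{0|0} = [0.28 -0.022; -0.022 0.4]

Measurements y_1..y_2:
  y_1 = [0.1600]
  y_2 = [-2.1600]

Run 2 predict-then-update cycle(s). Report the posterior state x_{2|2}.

step 1: x^-=[2.3009, 2.8300]  P^-=[0.4610 0.0440; 0.0440 0.6200]  H_jac=[-0.2127 0.1730]  S=[0.1862]  K=[-0.4859; 0.5257]  nu=[-0.7282]  x^+=[2.6547, 2.4472]  P^+=[0.4171 0.0916; 0.0916 0.5685]
step 2: x^-=[3.2176, 2.4472]  P^-=[0.6593 0.1963; 0.1963 0.7885]  H_jac=[-0.1498 0.1969]  S=[0.1838]  K=[-0.3269; 0.6849]  nu=[-2.8102]  x^+=[4.1362, 0.5226]  P^+=[0.6396 0.2375; 0.2375 0.7023]

x_post = [4.1362, 0.5226]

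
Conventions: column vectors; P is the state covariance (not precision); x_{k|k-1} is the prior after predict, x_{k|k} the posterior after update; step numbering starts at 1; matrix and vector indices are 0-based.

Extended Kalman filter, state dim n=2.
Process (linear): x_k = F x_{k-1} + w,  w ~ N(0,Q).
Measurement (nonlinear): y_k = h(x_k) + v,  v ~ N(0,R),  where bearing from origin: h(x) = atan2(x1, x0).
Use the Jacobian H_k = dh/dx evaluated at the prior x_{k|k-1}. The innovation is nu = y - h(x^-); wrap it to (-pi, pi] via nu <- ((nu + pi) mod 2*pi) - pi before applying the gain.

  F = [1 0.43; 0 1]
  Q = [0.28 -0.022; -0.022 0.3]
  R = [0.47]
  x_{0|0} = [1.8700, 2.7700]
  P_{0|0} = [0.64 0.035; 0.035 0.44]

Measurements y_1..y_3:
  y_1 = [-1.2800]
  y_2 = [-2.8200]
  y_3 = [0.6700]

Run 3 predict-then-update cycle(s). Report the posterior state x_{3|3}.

step 1: x^-=[3.0611, 2.7700]  P^-=[1.0315 0.2022; 0.2022 0.7400]  H_jac=[-0.1625 0.1796]  S=[0.5093]  K=[-0.2578; 0.1964]  nu=[-2.0155]  x^+=[3.5808, 2.3741]  P^+=[0.9976 0.2280; 0.2280 0.7203]
step 2: x^-=[4.6016, 2.3741]  P^-=[1.6069 0.5157; 0.5157 1.0203]  H_jac=[-0.0885 0.1716]  S=[0.4970]  K=[-0.1082; 0.2605]  nu=[2.9869]  x^+=[4.2785, 3.1521]  P^+=[1.6010 0.5298; 0.5298 0.9866]
step 3: x^-=[5.6339, 3.1521]  P^-=[2.5191 0.9320; 0.9320 1.2866]  H_jac=[-0.0756 0.1352]  S=[0.4889]  K=[-0.1320; 0.2116]  nu=[0.1599]  x^+=[5.6128, 3.1859]  P^+=[2.5105 0.9457; 0.9457 1.2647]

x_post = [5.6128, 3.1859]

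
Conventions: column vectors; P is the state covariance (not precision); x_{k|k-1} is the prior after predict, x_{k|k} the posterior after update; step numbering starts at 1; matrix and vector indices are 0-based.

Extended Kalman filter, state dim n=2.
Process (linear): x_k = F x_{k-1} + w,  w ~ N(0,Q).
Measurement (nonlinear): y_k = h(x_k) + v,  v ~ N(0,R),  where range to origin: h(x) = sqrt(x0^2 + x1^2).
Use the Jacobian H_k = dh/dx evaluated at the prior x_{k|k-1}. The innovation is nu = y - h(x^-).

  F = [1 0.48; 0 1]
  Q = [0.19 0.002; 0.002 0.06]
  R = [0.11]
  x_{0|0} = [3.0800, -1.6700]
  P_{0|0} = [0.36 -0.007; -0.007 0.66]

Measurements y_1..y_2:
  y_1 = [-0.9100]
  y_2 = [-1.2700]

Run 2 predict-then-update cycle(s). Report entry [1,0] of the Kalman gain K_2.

K[1,0] = -0.5559

step 1: x^-=[2.2784, -1.6700]  P^-=[0.6953 0.3118; 0.3118 0.7200]  H_jac=[0.8065 -0.5912]  S=[0.5166]  K=[0.7288; -0.3371]  nu=[-3.7349]  x^+=[-0.4435, -0.4109]  P^+=[0.4210 0.4387; 0.4387 0.6613]
step 2: x^-=[-0.6407, -0.4109]  P^-=[1.1845 0.7581; 0.7581 0.7213]  H_jac=[-0.8418 -0.5398]  S=[1.8485]  K=[-0.7608; -0.5559]  nu=[-2.0311]  x^+=[0.9046, 0.7182]  P^+=[0.1146 -0.0236; -0.0236 0.1501]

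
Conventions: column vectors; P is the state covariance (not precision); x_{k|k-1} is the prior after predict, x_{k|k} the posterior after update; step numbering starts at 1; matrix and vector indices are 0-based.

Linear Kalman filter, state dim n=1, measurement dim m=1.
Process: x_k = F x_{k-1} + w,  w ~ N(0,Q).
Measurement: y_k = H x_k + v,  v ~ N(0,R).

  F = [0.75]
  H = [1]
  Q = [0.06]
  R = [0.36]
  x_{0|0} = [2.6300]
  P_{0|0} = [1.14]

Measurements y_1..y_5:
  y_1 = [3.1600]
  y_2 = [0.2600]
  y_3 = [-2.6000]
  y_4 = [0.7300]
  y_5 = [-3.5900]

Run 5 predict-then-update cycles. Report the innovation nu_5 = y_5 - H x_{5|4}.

step 1: x^-=[1.9725]  P^-=[0.7012]  S=[1.0612]  K=[0.6608]  nu=[1.1875]  x^+=[2.7572]  P^+=[0.2379]
step 2: x^-=[2.0679]  P^-=[0.1938]  S=[0.5538]  K=[0.3500]  nu=[-1.8079]  x^+=[1.4352]  P^+=[0.1260]
step 3: x^-=[1.0764]  P^-=[0.1309]  S=[0.4909]  K=[0.2666]  nu=[-3.6764]  x^+=[0.0963]  P^+=[0.0960]
step 4: x^-=[0.0722]  P^-=[0.1140]  S=[0.4740]  K=[0.2405]  nu=[0.6578]  x^+=[0.2304]  P^+=[0.0866]
step 5: x^-=[0.1728]  P^-=[0.1087]  S=[0.4687]  K=[0.2319]  nu=[-3.7628]  x^+=[-0.6999]  P^+=[0.0835]

innov = [-3.7628]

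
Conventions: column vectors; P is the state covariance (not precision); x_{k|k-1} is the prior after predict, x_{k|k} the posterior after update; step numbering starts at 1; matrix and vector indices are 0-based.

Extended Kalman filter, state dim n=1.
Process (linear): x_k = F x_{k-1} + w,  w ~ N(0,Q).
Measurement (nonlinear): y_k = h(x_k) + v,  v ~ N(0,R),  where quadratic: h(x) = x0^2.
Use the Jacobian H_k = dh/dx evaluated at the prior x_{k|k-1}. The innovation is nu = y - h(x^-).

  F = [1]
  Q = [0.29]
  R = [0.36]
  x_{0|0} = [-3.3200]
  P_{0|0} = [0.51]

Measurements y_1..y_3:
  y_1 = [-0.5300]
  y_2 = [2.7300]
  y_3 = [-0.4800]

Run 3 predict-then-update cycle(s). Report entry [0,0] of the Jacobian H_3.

H_jac[0,0] = -3.2947

step 1: x^-=[-3.3200]  P^-=[0.8000]  H_jac=[-6.6400]  S=[35.6317]  K=[-0.1491]  nu=[-11.5524]  x^+=[-1.5978]  P^+=[0.0081]
step 2: x^-=[-1.5978]  P^-=[0.2981]  H_jac=[-3.1955]  S=[3.4038]  K=[-0.2798]  nu=[0.1772]  x^+=[-1.6473]  P^+=[0.0315]
step 3: x^-=[-1.6473]  P^-=[0.3215]  H_jac=[-3.2947]  S=[3.8501]  K=[-0.2751]  nu=[-3.1937]  x^+=[-0.7686]  P^+=[0.0301]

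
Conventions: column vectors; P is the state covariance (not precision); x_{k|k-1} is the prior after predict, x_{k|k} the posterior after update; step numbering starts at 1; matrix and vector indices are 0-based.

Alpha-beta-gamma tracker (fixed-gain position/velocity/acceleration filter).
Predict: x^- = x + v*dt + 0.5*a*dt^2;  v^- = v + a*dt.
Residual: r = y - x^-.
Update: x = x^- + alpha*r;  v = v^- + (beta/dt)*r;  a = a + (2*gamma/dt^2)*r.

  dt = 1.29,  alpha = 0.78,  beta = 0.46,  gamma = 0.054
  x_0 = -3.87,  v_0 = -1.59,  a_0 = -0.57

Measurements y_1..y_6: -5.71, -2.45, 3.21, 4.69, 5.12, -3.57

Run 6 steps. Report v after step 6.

v_post = -2.0957

step 1: x_pred=-6.3954  r=0.6854  x^+=-5.8608  v^+=-2.0809  a^+=-0.5255
step 2: x_pred=-8.9824  r=6.5324  x^+=-3.8871  v^+=-0.4294  a^+=-0.1016
step 3: x_pred=-4.5256  r=7.7356  x^+=1.5082  v^+=2.1980  a^+=0.4005
step 4: x_pred=4.6768  r=0.0132  x^+=4.6871  v^+=2.7193  a^+=0.4013
step 5: x_pred=8.5289  r=-3.4089  x^+=5.8700  v^+=2.0214  a^+=0.1801
step 6: x_pred=8.6275  r=-12.1975  x^+=-0.8866  v^+=-2.0957  a^+=-0.6115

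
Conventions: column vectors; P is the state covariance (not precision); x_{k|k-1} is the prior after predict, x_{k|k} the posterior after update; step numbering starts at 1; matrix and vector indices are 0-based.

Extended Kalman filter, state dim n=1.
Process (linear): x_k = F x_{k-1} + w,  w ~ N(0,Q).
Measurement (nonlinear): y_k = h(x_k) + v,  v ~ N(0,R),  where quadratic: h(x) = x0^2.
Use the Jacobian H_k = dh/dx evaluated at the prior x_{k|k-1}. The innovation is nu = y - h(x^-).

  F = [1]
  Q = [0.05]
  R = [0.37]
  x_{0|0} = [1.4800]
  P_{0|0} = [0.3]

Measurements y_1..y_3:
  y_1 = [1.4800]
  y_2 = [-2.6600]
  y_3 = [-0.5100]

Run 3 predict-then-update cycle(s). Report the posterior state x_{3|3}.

step 1: x^-=[1.4800]  P^-=[0.3500]  H_jac=[2.9600]  S=[3.4366]  K=[0.3015]  nu=[-0.7104]  x^+=[1.2658]  P^+=[0.0377]
step 2: x^-=[1.2658]  P^-=[0.0877]  H_jac=[2.5317]  S=[0.9320]  K=[0.2382]  nu=[-4.2624]  x^+=[0.2506]  P^+=[0.0348]
step 3: x^-=[0.2506]  P^-=[0.0848]  H_jac=[0.5012]  S=[0.3913]  K=[0.1086]  nu=[-0.5728]  x^+=[0.1884]  P^+=[0.0802]

x_post = [0.1884]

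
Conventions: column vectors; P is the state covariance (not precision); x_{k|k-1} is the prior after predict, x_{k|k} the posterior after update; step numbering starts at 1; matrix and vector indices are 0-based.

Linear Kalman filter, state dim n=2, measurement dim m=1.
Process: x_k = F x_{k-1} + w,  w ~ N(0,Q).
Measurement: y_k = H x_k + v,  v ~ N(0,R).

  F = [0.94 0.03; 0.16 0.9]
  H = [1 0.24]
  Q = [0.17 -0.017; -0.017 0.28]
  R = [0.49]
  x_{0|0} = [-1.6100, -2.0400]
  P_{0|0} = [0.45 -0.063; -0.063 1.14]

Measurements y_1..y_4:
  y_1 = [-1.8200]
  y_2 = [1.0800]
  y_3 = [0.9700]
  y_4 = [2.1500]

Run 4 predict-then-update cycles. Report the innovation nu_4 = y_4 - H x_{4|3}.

step 1: x^-=[-1.5746, -2.0936]  P^-=[0.5651 0.0279; 0.0279 1.1968]  S=[1.1374]  K=[0.5027; 0.2770]  nu=[0.2571]  x^+=[-1.4454, -2.0224]  P^+=[0.2777 -0.1305; -0.1305 1.1095]
step 2: x^-=[-1.4193, -2.0514]  P^-=[0.4090 -0.0563; -0.0563 1.1482]  S=[0.9381]  K=[0.4216; 0.2337]  nu=[2.9917]  x^+=[-0.1582, -1.3523]  P^+=[0.2423 -0.1488; -0.1488 1.0970]
step 3: x^-=[-0.1892, -1.2423]  P^-=[0.3767 -0.0775; -0.0775 1.1319]  S=[0.8947]  K=[0.4002; 0.2170]  nu=[1.4574]  x^+=[0.3940, -0.9261]  P^+=[0.2334 -0.1552; -0.1552 1.0898]
step 4: x^-=[0.3426, -0.7704]  P^-=[0.3684 -0.0845; -0.0845 1.1240]  S=[0.8826]  K=[0.3944; 0.2099]  nu=[1.9923]  x^+=[1.1285, -0.3523]  P^+=[0.2311 -0.1576; -0.1576 1.0851]

innov = [1.9923]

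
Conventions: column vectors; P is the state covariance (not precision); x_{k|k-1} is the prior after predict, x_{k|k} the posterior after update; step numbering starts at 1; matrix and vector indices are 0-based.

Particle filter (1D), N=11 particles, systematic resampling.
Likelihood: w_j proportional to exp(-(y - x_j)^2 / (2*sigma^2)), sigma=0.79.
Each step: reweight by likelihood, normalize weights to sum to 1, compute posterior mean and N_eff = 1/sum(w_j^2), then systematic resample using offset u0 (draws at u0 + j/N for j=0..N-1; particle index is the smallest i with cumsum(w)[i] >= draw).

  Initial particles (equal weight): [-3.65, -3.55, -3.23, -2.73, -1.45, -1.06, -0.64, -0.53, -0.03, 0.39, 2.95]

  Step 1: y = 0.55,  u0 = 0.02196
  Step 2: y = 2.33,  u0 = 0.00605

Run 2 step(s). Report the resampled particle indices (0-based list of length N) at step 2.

step 1: w=[0.0000, 0.0000, 0.0000, 0.0001, 0.0154, 0.0476, 0.1221, 0.1491, 0.2900, 0.3720, 0.0038]  mean=-0.0827  Neff=3.8152  idx=[5, 6, 7, 7, 8, 8, 8, 9, 9, 9, 9]
step 2: w=[0.0004, 0.0036, 0.0061, 0.0061, 0.0492, 0.0492, 0.0492, 0.2091, 0.2091, 0.2091, 0.2091]  mean=0.3125  Neff=5.4898  idx=[2, 5, 7, 7, 7, 8, 8, 9, 9, 10, 10]

resampled_idx = [2, 5, 7, 7, 7, 8, 8, 9, 9, 10, 10]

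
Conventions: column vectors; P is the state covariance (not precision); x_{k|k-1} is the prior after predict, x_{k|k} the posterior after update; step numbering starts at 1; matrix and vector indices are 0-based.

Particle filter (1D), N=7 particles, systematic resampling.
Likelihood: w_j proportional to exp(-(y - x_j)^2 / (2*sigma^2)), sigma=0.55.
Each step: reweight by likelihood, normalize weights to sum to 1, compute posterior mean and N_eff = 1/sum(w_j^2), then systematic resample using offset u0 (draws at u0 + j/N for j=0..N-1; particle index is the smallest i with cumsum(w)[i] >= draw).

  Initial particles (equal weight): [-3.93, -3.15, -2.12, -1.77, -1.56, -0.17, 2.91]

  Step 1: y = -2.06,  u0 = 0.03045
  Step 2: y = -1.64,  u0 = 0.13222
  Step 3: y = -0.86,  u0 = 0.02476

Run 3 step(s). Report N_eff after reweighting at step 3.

N_eff = 5.9395

step 1: w=[0.0012, 0.0525, 0.3720, 0.3257, 0.2476, 0.0010, 0.0000]  mean=-1.9216  Neff=3.2411  idx=[1, 2, 2, 3, 3, 3, 4]
step 2: w=[0.0044, 0.1290, 0.1290, 0.1836, 0.1836, 0.1836, 0.1868]  mean=-1.8271  Neff=5.9054  idx=[1, 3, 3, 4, 5, 6, 6]
step 3: w=[0.0366, 0.1285, 0.1285, 0.1285, 0.1285, 0.2247, 0.2247]  mean=-1.6884  Neff=5.9395  idx=[0, 2, 3, 4, 5, 5, 6]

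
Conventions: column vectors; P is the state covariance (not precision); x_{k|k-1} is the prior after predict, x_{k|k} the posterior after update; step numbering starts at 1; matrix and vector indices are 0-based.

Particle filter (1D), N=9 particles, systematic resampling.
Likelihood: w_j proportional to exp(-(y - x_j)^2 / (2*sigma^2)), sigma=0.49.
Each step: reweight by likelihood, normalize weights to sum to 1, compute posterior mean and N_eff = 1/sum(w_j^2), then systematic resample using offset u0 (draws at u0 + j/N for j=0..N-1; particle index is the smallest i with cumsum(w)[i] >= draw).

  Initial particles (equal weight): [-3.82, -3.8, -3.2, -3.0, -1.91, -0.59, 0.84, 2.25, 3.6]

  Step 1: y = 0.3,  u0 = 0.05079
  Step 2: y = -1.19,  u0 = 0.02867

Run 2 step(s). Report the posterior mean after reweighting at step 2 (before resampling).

step 1: w=[0.0000, 0.0000, 0.0000, 0.0000, 0.0001, 0.2606, 0.7389, 0.0005, 0.0000]  mean=0.4679  Neff=1.6291  idx=[5, 5, 6, 6, 6, 6, 6, 6, 6]
step 2: w=[0.4993, 0.4993, 0.0002, 0.0002, 0.0002, 0.0002, 0.0002, 0.0002, 0.0002]  mean=-0.5880  Neff=2.0056  idx=[0, 0, 0, 0, 0, 1, 1, 1, 1]

post_mean = -0.5880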